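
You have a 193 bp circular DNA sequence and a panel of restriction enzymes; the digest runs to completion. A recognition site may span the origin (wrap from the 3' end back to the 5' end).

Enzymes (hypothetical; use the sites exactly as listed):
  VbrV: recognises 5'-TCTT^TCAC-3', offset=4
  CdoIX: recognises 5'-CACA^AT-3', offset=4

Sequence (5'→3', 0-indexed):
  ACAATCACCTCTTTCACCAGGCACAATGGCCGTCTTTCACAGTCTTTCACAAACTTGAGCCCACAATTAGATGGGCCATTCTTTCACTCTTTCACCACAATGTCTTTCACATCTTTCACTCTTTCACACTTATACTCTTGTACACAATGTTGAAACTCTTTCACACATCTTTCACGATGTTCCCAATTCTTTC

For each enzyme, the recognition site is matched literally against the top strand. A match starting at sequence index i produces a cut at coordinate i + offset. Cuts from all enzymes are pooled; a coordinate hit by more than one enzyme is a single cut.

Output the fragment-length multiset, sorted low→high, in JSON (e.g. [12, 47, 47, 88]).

[5,7,8,8,8,9,10,10,11,11,12,14,18,19,20,23]

Site scan:
  VbrV TCTTTCAC/4: at [9, 32, 42, 79, 87, 102, 111, 119, 156, 167, 187] ⇒ [13, 36, 46, 83, 91, 106, 115, 123, 160, 171, 191]
  CdoIX CACAAT/4: at [21, 61, 95, 142, 192] ⇒ [3, 25, 65, 99, 146]

All cut coordinates (distinct, sorted): [3, 13, 25, 36, 46, 65, 83, 91, 99, 106, 115, 123, 146, 160, 171, 191]

Fragment lengths:
  3→13: 10 bp
  13→25: 12 bp
  25→36: 11 bp
  36→46: 10 bp
  46→65: 19 bp
  65→83: 18 bp
  83→91: 8 bp
  91→99: 8 bp
  99→106: 7 bp
  106→115: 9 bp
  115→123: 8 bp
  123→146: 23 bp
  146→160: 14 bp
  160→171: 11 bp
  171→191: 20 bp
  191→3 (wrap): 193-191+3 = 5 bp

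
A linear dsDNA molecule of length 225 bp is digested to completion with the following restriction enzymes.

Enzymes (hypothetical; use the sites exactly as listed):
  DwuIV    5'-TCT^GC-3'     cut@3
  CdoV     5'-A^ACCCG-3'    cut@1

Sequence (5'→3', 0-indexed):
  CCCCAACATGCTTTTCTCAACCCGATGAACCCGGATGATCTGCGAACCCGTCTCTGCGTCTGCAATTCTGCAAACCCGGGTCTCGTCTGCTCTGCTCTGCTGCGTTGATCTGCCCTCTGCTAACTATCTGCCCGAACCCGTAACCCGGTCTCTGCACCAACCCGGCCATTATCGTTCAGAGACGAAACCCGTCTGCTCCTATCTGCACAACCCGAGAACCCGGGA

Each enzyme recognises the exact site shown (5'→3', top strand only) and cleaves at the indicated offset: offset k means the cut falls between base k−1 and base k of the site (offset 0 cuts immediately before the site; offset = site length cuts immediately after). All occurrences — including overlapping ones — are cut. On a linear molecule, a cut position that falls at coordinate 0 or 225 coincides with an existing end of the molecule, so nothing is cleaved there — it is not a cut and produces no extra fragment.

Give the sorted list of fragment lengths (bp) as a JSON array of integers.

Per-enzyme occurrences:
  DwuIV (TCTGC, off=3): starts [38, 52, 58, 66, 85, 90, 95, 108, 115, 126, 150, 191, 201] → cuts [41, 55, 61, 69, 88, 93, 98, 111, 118, 129, 153, 194, 204]
  CdoV (AACCCG, off=1): starts [18, 27, 44, 72, 134, 141, 158, 185, 208, 216] → cuts [19, 28, 45, 73, 135, 142, 159, 186, 209, 217]

Pooled cuts: [19, 28, 41, 45, 55, 61, 69, 73, 88, 93, 98, 111, 118, 129, 135, 142, 153, 159, 186, 194, 204, 209, 217]

Fragments:
  [0,19): 19 bp
  [19,28): 9 bp
  [28,41): 13 bp
  [41,45): 4 bp
  [45,55): 10 bp
  [55,61): 6 bp
  [61,69): 8 bp
  [69,73): 4 bp
  [73,88): 15 bp
  [88,93): 5 bp
  [93,98): 5 bp
  [98,111): 13 bp
  [111,118): 7 bp
  [118,129): 11 bp
  [129,135): 6 bp
  [135,142): 7 bp
  [142,153): 11 bp
  [153,159): 6 bp
  [159,186): 27 bp
  [186,194): 8 bp
  [194,204): 10 bp
  [204,209): 5 bp
  [209,217): 8 bp
  [217,225): 8 bp

[4,4,5,5,5,6,6,6,7,7,8,8,8,8,9,10,10,11,11,13,13,15,19,27]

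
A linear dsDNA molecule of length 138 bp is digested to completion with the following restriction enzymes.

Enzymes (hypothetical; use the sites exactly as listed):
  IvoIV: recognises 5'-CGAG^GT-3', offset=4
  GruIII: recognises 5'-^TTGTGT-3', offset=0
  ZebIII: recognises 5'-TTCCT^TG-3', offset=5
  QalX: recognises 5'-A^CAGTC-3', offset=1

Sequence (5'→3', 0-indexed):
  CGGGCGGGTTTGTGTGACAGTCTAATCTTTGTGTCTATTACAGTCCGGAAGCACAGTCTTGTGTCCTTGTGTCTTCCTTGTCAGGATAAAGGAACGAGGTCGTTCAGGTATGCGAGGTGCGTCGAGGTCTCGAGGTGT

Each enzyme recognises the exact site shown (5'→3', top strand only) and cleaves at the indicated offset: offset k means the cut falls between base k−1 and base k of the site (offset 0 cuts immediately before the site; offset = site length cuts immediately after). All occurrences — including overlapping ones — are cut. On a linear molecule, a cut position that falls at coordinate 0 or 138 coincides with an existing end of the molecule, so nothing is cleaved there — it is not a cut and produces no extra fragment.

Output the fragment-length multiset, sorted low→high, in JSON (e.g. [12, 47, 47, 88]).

Site scan:
  IvoIV CGAGGT/4: at [94, 112, 122, 130] ⇒ [98, 116, 126, 134]
  GruIII TTGTGT/0: at [9, 28, 58, 66] ⇒ [9, 28, 58, 66]
  ZebIII TTCCTTG/5: at [73] ⇒ [78]
  QalX ACAGTC/1: at [16, 39, 52] ⇒ [17, 40, 53]

All cut coordinates (distinct, sorted): [9, 17, 28, 40, 53, 58, 66, 78, 98, 116, 126, 134]

Fragments:
  [0,9): 9 bp
  [9,17): 8 bp
  [17,28): 11 bp
  [28,40): 12 bp
  [40,53): 13 bp
  [53,58): 5 bp
  [58,66): 8 bp
  [66,78): 12 bp
  [78,98): 20 bp
  [98,116): 18 bp
  [116,126): 10 bp
  [126,134): 8 bp
  [134,138): 4 bp

[4,5,8,8,8,9,10,11,12,12,13,18,20]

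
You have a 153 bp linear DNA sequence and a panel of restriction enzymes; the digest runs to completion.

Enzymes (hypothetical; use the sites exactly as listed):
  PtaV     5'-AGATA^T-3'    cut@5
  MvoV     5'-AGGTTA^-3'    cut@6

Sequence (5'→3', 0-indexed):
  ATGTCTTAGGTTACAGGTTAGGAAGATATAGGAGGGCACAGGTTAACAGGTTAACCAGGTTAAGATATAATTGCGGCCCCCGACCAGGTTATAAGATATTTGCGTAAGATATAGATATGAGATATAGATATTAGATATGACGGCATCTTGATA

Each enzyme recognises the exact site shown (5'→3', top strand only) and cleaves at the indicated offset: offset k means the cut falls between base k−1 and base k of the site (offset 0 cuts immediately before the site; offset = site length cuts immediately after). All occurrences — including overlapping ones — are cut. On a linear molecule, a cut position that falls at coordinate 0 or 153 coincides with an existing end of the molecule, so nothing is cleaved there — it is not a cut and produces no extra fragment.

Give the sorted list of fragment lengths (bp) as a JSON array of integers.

[5,6,6,7,7,7,7,8,8,9,13,13,16,17,24]

Scan for sites:
  PtaV (AGATAT, off=5): starts [23, 62, 93, 106, 112, 119, 125, 132] → cuts [28, 67, 98, 111, 117, 124, 130, 137]
  MvoV (AGGTTA, off=6): starts [7, 14, 39, 47, 56, 85] → cuts [13, 20, 45, 53, 62, 91]

All cut coordinates (distinct, sorted): [13, 20, 28, 45, 53, 62, 67, 91, 98, 111, 117, 124, 130, 137]

Fragment lengths:
  [0,13): 13 bp
  [13,20): 7 bp
  [20,28): 8 bp
  [28,45): 17 bp
  [45,53): 8 bp
  [53,62): 9 bp
  [62,67): 5 bp
  [67,91): 24 bp
  [91,98): 7 bp
  [98,111): 13 bp
  [111,117): 6 bp
  [117,124): 7 bp
  [124,130): 6 bp
  [130,137): 7 bp
  [137,153): 16 bp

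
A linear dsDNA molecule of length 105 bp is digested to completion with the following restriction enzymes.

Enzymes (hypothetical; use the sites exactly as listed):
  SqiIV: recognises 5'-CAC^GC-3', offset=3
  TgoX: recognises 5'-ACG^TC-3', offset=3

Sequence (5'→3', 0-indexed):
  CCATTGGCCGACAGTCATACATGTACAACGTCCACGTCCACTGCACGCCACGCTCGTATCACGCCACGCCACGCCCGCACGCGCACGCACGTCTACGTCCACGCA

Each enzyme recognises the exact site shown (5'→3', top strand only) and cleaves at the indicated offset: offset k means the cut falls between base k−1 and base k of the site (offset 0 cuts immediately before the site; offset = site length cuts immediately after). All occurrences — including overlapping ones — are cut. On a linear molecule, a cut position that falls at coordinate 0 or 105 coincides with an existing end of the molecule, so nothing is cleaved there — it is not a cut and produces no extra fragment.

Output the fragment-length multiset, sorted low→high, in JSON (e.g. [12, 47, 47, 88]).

Site scan:
  SqiIV (CACGC, off=3): starts [43, 48, 59, 64, 69, 77, 83, 99] → cuts [46, 51, 62, 67, 72, 80, 86, 102]
  TgoX (ACGTC, off=3): starts [27, 33, 88, 94] → cuts [30, 36, 91, 97]

All cut coordinates (distinct, sorted): [30, 36, 46, 51, 62, 67, 72, 80, 86, 91, 97, 102]

Fragment lengths:
  [0,30): 30 bp
  [30,36): 6 bp
  [36,46): 10 bp
  [46,51): 5 bp
  [51,62): 11 bp
  [62,67): 5 bp
  [67,72): 5 bp
  [72,80): 8 bp
  [80,86): 6 bp
  [86,91): 5 bp
  [91,97): 6 bp
  [97,102): 5 bp
  [102,105): 3 bp

[3,5,5,5,5,5,6,6,6,8,10,11,30]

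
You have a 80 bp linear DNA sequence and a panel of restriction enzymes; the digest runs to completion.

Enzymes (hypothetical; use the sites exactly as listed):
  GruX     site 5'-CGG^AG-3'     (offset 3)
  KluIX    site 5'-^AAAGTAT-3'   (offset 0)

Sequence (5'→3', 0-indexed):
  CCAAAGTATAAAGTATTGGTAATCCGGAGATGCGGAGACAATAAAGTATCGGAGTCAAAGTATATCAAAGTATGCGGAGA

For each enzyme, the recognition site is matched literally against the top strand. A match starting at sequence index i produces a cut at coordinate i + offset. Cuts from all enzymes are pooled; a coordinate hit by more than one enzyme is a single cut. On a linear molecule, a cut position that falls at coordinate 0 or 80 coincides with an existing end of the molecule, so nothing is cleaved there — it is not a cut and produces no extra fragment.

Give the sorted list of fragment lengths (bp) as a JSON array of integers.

[2,3,4,7,7,8,10,10,11,18]

Per-enzyme occurrences:
  GruX (CGGAG, off=3): starts [24, 32, 49, 74] → cuts [27, 35, 52, 77]
  KluIX (AAAGTAT, off=0): starts [2, 9, 42, 56, 66] → cuts [2, 9, 42, 56, 66]

All cut coordinates (distinct, sorted): [2, 9, 27, 35, 42, 52, 56, 66, 77]

Fragment lengths:
  [0,2): 2 bp
  [2,9): 7 bp
  [9,27): 18 bp
  [27,35): 8 bp
  [35,42): 7 bp
  [42,52): 10 bp
  [52,56): 4 bp
  [56,66): 10 bp
  [66,77): 11 bp
  [77,80): 3 bp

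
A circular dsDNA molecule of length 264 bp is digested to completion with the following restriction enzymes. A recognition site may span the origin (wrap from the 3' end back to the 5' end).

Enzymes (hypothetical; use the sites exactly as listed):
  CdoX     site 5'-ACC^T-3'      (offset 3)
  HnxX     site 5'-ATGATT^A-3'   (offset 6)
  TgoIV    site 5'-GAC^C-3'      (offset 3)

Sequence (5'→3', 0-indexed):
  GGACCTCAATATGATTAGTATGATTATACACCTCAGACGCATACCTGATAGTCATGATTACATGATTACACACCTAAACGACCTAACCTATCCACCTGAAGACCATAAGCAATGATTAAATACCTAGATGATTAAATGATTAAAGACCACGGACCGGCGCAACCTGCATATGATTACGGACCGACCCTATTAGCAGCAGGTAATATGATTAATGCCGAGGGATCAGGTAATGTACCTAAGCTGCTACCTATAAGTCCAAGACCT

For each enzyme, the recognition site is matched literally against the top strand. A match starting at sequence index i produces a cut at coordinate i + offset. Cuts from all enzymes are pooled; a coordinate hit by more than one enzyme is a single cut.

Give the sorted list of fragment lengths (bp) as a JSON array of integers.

Site scan:
  CdoX (ACCT, off=3): starts [2, 29, 42, 71, 80, 85, 93, 121, 161, 233, 245, 260] → cuts [5, 32, 45, 74, 83, 88, 96, 124, 164, 236, 248, 263]
  HnxX (ATGATTA, off=6): starts [10, 19, 53, 61, 111, 127, 135, 169, 204] → cuts [16, 25, 59, 67, 117, 133, 141, 175, 210]
  TgoIV (GACC, off=3): starts [1, 79, 100, 144, 151, 178, 182, 259] → cuts [4, 82, 103, 147, 154, 181, 185, 262]

Pooled cuts: [4, 5, 16, 25, 32, 45, 59, 67, 74, 82, 83, 88, 96, 103, 117, 124, 133, 141, 147, 154, 164, 175, 181, 185, 210, 236, 248, 262, 263]

Fragments:
  4→5: 1 bp
  5→16: 11 bp
  16→25: 9 bp
  25→32: 7 bp
  32→45: 13 bp
  45→59: 14 bp
  59→67: 8 bp
  67→74: 7 bp
  74→82: 8 bp
  82→83: 1 bp
  83→88: 5 bp
  88→96: 8 bp
  96→103: 7 bp
  103→117: 14 bp
  117→124: 7 bp
  124→133: 9 bp
  133→141: 8 bp
  141→147: 6 bp
  147→154: 7 bp
  154→164: 10 bp
  164→175: 11 bp
  175→181: 6 bp
  181→185: 4 bp
  185→210: 25 bp
  210→236: 26 bp
  236→248: 12 bp
  248→262: 14 bp
  262→263: 1 bp
  263→4 (wrap): 264-263+4 = 5 bp

[1,1,1,4,5,5,6,6,7,7,7,7,7,8,8,8,8,9,9,10,11,11,12,13,14,14,14,25,26]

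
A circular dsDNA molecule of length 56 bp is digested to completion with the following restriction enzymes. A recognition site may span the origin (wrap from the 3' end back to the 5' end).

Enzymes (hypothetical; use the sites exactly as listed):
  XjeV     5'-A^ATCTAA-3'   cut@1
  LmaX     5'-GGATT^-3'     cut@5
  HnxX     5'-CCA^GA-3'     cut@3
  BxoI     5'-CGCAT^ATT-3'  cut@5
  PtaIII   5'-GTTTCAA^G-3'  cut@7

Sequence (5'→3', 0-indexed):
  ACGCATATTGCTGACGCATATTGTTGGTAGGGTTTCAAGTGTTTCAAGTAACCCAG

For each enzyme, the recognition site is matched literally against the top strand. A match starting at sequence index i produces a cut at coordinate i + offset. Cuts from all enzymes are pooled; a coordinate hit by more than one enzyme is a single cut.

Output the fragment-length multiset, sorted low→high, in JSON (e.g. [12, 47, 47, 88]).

Per-enzyme occurrences:
  XjeV (AATCTAA, off=1): no sites
  LmaX (GGATT, off=5): no sites
  HnxX CCAGA/3: at [52] ⇒ [55]
  BxoI CGCATATT/5: at [1, 14] ⇒ [6, 19]
  PtaIII GTTTCAAG/7: at [31, 40] ⇒ [38, 47]

All cut coordinates (distinct, sorted): [6, 19, 38, 47, 55]

Fragment lengths:
  6→19: 13 bp
  19→38: 19 bp
  38→47: 9 bp
  47→55: 8 bp
  55→6 (wrap): 56-55+6 = 7 bp

[7,8,9,13,19]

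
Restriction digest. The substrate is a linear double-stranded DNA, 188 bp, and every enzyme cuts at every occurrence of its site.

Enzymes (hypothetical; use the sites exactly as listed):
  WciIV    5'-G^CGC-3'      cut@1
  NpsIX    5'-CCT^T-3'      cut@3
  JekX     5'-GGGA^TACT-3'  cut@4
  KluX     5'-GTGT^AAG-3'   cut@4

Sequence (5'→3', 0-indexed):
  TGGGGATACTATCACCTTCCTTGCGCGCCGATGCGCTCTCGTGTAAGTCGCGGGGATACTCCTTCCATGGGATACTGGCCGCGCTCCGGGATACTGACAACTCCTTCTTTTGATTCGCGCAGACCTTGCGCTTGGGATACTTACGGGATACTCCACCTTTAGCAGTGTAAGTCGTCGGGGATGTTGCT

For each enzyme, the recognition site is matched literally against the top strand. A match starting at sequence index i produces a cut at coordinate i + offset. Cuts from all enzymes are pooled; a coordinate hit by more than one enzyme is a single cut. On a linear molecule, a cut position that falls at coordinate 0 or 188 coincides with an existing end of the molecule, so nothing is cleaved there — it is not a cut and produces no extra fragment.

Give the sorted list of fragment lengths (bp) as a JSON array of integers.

Per-enzyme occurrences:
  WciIV GCGC/1: at [22, 24, 32, 80, 116, 127] ⇒ [23, 25, 33, 81, 117, 128]
  NpsIX CCTT/3: at [14, 18, 60, 102, 123, 155] ⇒ [17, 21, 63, 105, 126, 158]
  JekX GGGATACT/4: at [2, 52, 68, 87, 133, 144] ⇒ [6, 56, 72, 91, 137, 148]
  KluX GTGTAAG/4: at [40, 164] ⇒ [44, 168]

Pooled cuts: [6, 17, 21, 23, 25, 33, 44, 56, 63, 72, 81, 91, 105, 117, 126, 128, 137, 148, 158, 168]

Fragment lengths:
  [0,6): 6 bp
  [6,17): 11 bp
  [17,21): 4 bp
  [21,23): 2 bp
  [23,25): 2 bp
  [25,33): 8 bp
  [33,44): 11 bp
  [44,56): 12 bp
  [56,63): 7 bp
  [63,72): 9 bp
  [72,81): 9 bp
  [81,91): 10 bp
  [91,105): 14 bp
  [105,117): 12 bp
  [117,126): 9 bp
  [126,128): 2 bp
  [128,137): 9 bp
  [137,148): 11 bp
  [148,158): 10 bp
  [158,168): 10 bp
  [168,188): 20 bp

[2,2,2,4,6,7,8,9,9,9,9,10,10,10,11,11,11,12,12,14,20]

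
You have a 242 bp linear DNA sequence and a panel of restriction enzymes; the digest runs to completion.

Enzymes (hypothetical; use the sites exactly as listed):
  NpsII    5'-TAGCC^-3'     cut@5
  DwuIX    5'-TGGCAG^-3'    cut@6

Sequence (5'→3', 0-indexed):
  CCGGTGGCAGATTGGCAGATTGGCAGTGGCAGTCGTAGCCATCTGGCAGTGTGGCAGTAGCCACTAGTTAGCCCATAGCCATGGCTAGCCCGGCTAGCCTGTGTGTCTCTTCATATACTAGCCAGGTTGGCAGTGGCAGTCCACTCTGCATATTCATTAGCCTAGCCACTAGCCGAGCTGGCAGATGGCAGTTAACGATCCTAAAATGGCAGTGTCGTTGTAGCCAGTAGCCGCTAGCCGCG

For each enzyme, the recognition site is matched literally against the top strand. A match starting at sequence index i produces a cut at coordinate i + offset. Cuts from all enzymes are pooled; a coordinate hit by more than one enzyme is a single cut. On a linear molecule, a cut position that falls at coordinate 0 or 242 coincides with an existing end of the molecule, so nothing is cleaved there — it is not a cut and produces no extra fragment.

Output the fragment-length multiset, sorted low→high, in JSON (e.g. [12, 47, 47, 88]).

Per-enzyme occurrences:
  NpsII TAGCC/5: at [35, 57, 68, 75, 85, 94, 118, 157, 162, 169, 220, 227, 234] ⇒ [40, 62, 73, 80, 90, 99, 123, 162, 167, 174, 225, 232, 239]
  DwuIX TGGCAG/6: at [4, 12, 20, 26, 43, 51, 127, 133, 178, 185, 206] ⇒ [10, 18, 26, 32, 49, 57, 133, 139, 184, 191, 212]

All cut coordinates (distinct, sorted): [10, 18, 26, 32, 40, 49, 57, 62, 73, 80, 90, 99, 123, 133, 139, 162, 167, 174, 184, 191, 212, 225, 232, 239]

Fragments:
  [0,10): 10 bp
  [10,18): 8 bp
  [18,26): 8 bp
  [26,32): 6 bp
  [32,40): 8 bp
  [40,49): 9 bp
  [49,57): 8 bp
  [57,62): 5 bp
  [62,73): 11 bp
  [73,80): 7 bp
  [80,90): 10 bp
  [90,99): 9 bp
  [99,123): 24 bp
  [123,133): 10 bp
  [133,139): 6 bp
  [139,162): 23 bp
  [162,167): 5 bp
  [167,174): 7 bp
  [174,184): 10 bp
  [184,191): 7 bp
  [191,212): 21 bp
  [212,225): 13 bp
  [225,232): 7 bp
  [232,239): 7 bp
  [239,242): 3 bp

[3,5,5,6,6,7,7,7,7,7,8,8,8,8,9,9,10,10,10,10,11,13,21,23,24]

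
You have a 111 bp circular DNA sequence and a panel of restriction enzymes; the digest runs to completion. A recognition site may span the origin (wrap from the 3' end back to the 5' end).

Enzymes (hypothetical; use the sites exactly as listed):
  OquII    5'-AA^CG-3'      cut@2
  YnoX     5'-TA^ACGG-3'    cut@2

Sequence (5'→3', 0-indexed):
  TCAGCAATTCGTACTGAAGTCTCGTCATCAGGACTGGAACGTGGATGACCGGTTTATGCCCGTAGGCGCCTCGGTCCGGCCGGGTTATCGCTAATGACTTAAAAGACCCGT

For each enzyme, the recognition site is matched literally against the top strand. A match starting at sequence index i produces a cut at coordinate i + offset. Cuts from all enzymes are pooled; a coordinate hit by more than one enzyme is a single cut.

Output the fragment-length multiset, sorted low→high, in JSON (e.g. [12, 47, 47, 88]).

[111]

Per-enzyme occurrences:
  OquII AACG/2: at [37] ⇒ [39]
  YnoX (TAACGG, off=2): no sites

Pooled cuts: [39]

Fragment lengths:
  39→39 (wrap): 111-39+39 = 111 bp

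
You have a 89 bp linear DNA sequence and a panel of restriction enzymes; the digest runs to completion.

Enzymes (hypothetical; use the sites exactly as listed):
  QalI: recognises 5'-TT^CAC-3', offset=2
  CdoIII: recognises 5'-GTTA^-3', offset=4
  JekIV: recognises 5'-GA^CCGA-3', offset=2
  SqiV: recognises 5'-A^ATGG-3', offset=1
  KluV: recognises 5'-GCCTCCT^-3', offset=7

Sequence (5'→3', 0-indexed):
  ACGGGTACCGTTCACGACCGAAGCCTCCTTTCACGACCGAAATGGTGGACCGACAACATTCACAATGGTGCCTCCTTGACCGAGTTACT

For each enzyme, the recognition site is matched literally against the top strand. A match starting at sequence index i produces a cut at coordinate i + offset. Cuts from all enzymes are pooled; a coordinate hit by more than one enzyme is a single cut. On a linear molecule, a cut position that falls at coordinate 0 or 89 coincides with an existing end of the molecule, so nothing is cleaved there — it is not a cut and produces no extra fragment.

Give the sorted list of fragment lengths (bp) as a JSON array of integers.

Per-enzyme occurrences:
  QalI TTCAC/2: at [10, 29, 58] ⇒ [12, 31, 60]
  CdoIII GTTA/4: at [83] ⇒ [87]
  JekIV GACCGA/2: at [15, 34, 47, 77] ⇒ [17, 36, 49, 79]
  SqiV AATGG/1: at [40, 63] ⇒ [41, 64]
  KluV GCCTCCT/7: at [22, 69] ⇒ [29, 76]

Pooled cuts: [12, 17, 29, 31, 36, 41, 49, 60, 64, 76, 79, 87]

Fragments:
  [0,12): 12 bp
  [12,17): 5 bp
  [17,29): 12 bp
  [29,31): 2 bp
  [31,36): 5 bp
  [36,41): 5 bp
  [41,49): 8 bp
  [49,60): 11 bp
  [60,64): 4 bp
  [64,76): 12 bp
  [76,79): 3 bp
  [79,87): 8 bp
  [87,89): 2 bp

[2,2,3,4,5,5,5,8,8,11,12,12,12]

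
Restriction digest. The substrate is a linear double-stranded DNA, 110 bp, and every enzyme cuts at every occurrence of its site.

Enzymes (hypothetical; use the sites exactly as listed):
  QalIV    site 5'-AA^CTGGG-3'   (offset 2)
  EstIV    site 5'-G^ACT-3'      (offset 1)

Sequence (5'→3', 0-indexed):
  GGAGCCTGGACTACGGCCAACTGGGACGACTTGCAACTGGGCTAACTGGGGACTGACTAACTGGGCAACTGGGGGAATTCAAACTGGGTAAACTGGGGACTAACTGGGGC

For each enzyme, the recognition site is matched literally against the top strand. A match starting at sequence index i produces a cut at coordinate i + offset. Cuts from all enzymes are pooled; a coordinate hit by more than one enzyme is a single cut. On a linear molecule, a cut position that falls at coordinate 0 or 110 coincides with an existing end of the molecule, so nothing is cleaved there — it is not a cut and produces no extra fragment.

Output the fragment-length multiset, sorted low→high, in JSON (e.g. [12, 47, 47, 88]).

Per-enzyme occurrences:
  QalIV AACTGGG/2: at [18, 34, 43, 58, 66, 81, 90, 101] ⇒ [20, 36, 45, 60, 68, 83, 92, 103]
  EstIV GACT/1: at [8, 27, 50, 54, 97] ⇒ [9, 28, 51, 55, 98]

Pooled cuts: [9, 20, 28, 36, 45, 51, 55, 60, 68, 83, 92, 98, 103]

Fragments:
  [0,9): 9 bp
  [9,20): 11 bp
  [20,28): 8 bp
  [28,36): 8 bp
  [36,45): 9 bp
  [45,51): 6 bp
  [51,55): 4 bp
  [55,60): 5 bp
  [60,68): 8 bp
  [68,83): 15 bp
  [83,92): 9 bp
  [92,98): 6 bp
  [98,103): 5 bp
  [103,110): 7 bp

[4,5,5,6,6,7,8,8,8,9,9,9,11,15]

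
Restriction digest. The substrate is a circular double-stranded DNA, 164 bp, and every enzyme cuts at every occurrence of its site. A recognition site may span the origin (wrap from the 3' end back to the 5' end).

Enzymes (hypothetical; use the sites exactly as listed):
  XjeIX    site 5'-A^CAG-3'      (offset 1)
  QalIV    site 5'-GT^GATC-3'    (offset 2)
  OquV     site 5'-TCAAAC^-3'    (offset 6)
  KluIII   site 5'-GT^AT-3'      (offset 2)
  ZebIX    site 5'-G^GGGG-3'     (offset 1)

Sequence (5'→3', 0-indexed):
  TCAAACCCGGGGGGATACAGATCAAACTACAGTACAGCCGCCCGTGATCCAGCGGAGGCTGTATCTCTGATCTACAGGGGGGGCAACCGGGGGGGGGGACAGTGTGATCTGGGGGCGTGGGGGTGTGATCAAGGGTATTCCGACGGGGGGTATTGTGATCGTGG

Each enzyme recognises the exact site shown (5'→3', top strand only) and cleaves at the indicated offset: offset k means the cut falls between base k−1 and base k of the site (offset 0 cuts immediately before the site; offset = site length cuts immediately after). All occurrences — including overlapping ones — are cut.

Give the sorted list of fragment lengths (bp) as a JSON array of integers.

Site scan:
  XjeIX (ACAG, off=1): starts [16, 28, 33, 73, 98] → cuts [17, 29, 34, 74, 99]
  QalIV (GTGATC, off=2): starts [43, 103, 124, 154] → cuts [45, 105, 126, 156]
  OquV (TCAAAC, off=6): starts [0, 21] → cuts [6, 27]
  KluIII (GTAT, off=2): starts [60, 134, 149] → cuts [62, 136, 151]
  ZebIX (GGGGG, off=1): starts [8, 9, 76, 77, 78, 88, 89, 90, 91, 92, 93, 110, 118, 144, 145] → cuts [9, 10, 77, 78, 79, 89, 90, 91, 92, 93, 94, 111, 119, 145, 146]

All cut coordinates (distinct, sorted): [6, 9, 10, 17, 27, 29, 34, 45, 62, 74, 77, 78, 79, 89, 90, 91, 92, 93, 94, 99, 105, 111, 119, 126, 136, 145, 146, 151, 156]

Fragments:
  6→9: 3 bp
  9→10: 1 bp
  10→17: 7 bp
  17→27: 10 bp
  27→29: 2 bp
  29→34: 5 bp
  34→45: 11 bp
  45→62: 17 bp
  62→74: 12 bp
  74→77: 3 bp
  77→78: 1 bp
  78→79: 1 bp
  79→89: 10 bp
  89→90: 1 bp
  90→91: 1 bp
  91→92: 1 bp
  92→93: 1 bp
  93→94: 1 bp
  94→99: 5 bp
  99→105: 6 bp
  105→111: 6 bp
  111→119: 8 bp
  119→126: 7 bp
  126→136: 10 bp
  136→145: 9 bp
  145→146: 1 bp
  146→151: 5 bp
  151→156: 5 bp
  156→6 (wrap): 164-156+6 = 14 bp

[1,1,1,1,1,1,1,1,1,2,3,3,5,5,5,5,6,6,7,7,8,9,10,10,10,11,12,14,17]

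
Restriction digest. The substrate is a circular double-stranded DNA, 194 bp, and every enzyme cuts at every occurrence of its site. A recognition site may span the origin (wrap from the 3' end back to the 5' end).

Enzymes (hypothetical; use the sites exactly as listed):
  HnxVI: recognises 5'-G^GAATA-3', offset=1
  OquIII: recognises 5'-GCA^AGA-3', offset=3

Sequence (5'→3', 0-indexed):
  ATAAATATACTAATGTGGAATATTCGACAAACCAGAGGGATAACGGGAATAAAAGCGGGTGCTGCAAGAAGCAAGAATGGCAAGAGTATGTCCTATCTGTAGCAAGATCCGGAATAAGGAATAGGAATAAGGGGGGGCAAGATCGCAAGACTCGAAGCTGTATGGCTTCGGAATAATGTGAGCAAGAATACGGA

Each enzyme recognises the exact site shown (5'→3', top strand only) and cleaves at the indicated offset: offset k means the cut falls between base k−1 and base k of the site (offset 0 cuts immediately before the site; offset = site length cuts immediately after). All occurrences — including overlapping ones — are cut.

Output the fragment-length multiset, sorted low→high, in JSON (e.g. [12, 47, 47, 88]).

[6,7,7,7,8,8,9,14,15,19,20,22,23,29]

Per-enzyme occurrences:
  HnxVI GGAATA/1: at [16, 45, 110, 117, 123, 169, 191] ⇒ [17, 46, 111, 118, 124, 170, 192]
  OquIII GCAAGA/3: at [63, 70, 79, 101, 136, 144, 181] ⇒ [66, 73, 82, 104, 139, 147, 184]

Pooled cuts: [17, 46, 66, 73, 82, 104, 111, 118, 124, 139, 147, 170, 184, 192]

Fragments:
  17→46: 29 bp
  46→66: 20 bp
  66→73: 7 bp
  73→82: 9 bp
  82→104: 22 bp
  104→111: 7 bp
  111→118: 7 bp
  118→124: 6 bp
  124→139: 15 bp
  139→147: 8 bp
  147→170: 23 bp
  170→184: 14 bp
  184→192: 8 bp
  192→17 (wrap): 194-192+17 = 19 bp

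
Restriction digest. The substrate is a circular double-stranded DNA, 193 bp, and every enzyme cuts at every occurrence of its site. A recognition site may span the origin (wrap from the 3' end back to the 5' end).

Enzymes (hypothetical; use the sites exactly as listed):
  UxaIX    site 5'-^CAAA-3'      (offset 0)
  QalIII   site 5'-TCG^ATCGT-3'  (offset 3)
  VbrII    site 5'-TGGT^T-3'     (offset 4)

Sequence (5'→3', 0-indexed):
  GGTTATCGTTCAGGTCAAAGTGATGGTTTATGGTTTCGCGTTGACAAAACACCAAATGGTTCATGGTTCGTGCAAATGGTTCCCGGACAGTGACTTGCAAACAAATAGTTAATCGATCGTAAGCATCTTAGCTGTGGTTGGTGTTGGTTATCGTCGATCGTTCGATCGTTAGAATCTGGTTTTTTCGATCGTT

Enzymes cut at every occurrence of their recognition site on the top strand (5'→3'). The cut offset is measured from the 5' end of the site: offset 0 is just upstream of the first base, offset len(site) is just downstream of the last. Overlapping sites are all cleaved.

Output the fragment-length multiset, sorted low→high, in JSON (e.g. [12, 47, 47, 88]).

[4,5,7,7,7,8,8,8,8,8,9,10,10,12,12,14,16,17,23]

Scan for sites:
  UxaIX (CAAA, off=0): starts [15, 44, 52, 72, 97, 101] → cuts [15, 44, 52, 72, 97, 101]
  QalIII (TCGATCGT, off=3): starts [112, 153, 161, 184] → cuts [115, 156, 164, 187]
  VbrII (TGGTT, off=4): starts [23, 30, 56, 63, 76, 134, 144, 176, 192] → cuts [3, 27, 34, 60, 67, 80, 138, 148, 180]

Pooled cuts: [3, 15, 27, 34, 44, 52, 60, 67, 72, 80, 97, 101, 115, 138, 148, 156, 164, 180, 187]

Fragments:
  3→15: 12 bp
  15→27: 12 bp
  27→34: 7 bp
  34→44: 10 bp
  44→52: 8 bp
  52→60: 8 bp
  60→67: 7 bp
  67→72: 5 bp
  72→80: 8 bp
  80→97: 17 bp
  97→101: 4 bp
  101→115: 14 bp
  115→138: 23 bp
  138→148: 10 bp
  148→156: 8 bp
  156→164: 8 bp
  164→180: 16 bp
  180→187: 7 bp
  187→3 (wrap): 193-187+3 = 9 bp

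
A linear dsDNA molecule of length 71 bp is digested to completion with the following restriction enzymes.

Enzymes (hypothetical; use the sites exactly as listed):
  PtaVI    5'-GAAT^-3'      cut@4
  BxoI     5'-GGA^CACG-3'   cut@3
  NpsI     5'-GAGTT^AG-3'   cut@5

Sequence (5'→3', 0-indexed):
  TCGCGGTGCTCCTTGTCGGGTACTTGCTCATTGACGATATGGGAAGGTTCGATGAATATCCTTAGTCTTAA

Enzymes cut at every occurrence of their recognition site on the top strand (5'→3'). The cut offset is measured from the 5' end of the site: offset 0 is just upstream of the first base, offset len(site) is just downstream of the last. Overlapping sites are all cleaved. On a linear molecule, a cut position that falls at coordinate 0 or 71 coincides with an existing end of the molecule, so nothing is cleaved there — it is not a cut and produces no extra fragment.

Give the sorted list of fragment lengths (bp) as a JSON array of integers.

[14,57]

Site scan:
  PtaVI (GAAT, off=4): starts [53] → cuts [57]
  BxoI (GGACACG, off=3): no sites
  NpsI (GAGTTAG, off=5): no sites

Pooled cuts: [57]

Fragment lengths:
  [0,57): 57 bp
  [57,71): 14 bp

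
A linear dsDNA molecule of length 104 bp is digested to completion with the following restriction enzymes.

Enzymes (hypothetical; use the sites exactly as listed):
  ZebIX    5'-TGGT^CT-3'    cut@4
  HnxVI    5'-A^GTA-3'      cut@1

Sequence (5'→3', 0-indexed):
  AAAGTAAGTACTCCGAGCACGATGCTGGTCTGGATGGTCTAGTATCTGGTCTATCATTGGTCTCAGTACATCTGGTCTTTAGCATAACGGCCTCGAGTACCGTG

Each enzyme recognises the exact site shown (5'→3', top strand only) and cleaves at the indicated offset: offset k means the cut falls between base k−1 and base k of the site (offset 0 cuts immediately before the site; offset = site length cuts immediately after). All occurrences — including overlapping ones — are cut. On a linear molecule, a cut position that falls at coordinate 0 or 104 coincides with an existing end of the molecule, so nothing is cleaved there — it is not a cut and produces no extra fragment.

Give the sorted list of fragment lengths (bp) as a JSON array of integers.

Site scan:
  ZebIX (TGGTCT, off=4): starts [25, 34, 46, 57, 72] → cuts [29, 38, 50, 61, 76]
  HnxVI (AGTA, off=1): starts [2, 6, 40, 64, 95] → cuts [3, 7, 41, 65, 96]

All cut coordinates (distinct, sorted): [3, 7, 29, 38, 41, 50, 61, 65, 76, 96]

Fragments:
  [0,3): 3 bp
  [3,7): 4 bp
  [7,29): 22 bp
  [29,38): 9 bp
  [38,41): 3 bp
  [41,50): 9 bp
  [50,61): 11 bp
  [61,65): 4 bp
  [65,76): 11 bp
  [76,96): 20 bp
  [96,104): 8 bp

[3,3,4,4,8,9,9,11,11,20,22]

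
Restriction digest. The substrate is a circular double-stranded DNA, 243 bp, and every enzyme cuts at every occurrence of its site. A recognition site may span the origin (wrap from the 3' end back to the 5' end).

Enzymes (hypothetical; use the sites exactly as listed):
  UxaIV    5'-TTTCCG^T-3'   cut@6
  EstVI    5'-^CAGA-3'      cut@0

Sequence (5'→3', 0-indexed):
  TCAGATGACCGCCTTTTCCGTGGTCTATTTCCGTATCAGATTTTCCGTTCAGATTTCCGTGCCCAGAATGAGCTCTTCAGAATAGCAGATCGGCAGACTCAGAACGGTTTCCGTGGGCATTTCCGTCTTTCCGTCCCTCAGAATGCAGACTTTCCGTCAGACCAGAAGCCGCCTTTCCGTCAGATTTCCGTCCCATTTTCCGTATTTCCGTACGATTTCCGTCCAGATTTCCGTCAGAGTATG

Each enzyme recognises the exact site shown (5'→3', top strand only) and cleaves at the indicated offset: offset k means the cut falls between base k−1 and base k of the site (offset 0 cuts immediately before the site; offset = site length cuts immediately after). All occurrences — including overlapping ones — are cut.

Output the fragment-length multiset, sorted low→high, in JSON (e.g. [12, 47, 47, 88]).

[1,1,1,2,2,3,4,5,5,6,7,8,8,8,8,10,10,10,10,11,11,11,12,12,13,14,14,17,19]

Per-enzyme occurrences:
  UxaIV (TTTCCGT, off=6): starts [14, 27, 41, 53, 107, 119, 127, 150, 173, 184, 196, 204, 215, 227] → cuts [20, 33, 47, 59, 113, 125, 133, 156, 179, 190, 202, 210, 221, 233]
  EstVI (CAGA, off=0): starts [1, 36, 49, 63, 77, 85, 93, 99, 138, 145, 157, 162, 180, 223, 234] → cuts [1, 36, 49, 63, 77, 85, 93, 99, 138, 145, 157, 162, 180, 223, 234]

Pooled cuts: [1, 20, 33, 36, 47, 49, 59, 63, 77, 85, 93, 99, 113, 125, 133, 138, 145, 156, 157, 162, 179, 180, 190, 202, 210, 221, 223, 233, 234]

Fragment lengths:
  1→20: 19 bp
  20→33: 13 bp
  33→36: 3 bp
  36→47: 11 bp
  47→49: 2 bp
  49→59: 10 bp
  59→63: 4 bp
  63→77: 14 bp
  77→85: 8 bp
  85→93: 8 bp
  93→99: 6 bp
  99→113: 14 bp
  113→125: 12 bp
  125→133: 8 bp
  133→138: 5 bp
  138→145: 7 bp
  145→156: 11 bp
  156→157: 1 bp
  157→162: 5 bp
  162→179: 17 bp
  179→180: 1 bp
  180→190: 10 bp
  190→202: 12 bp
  202→210: 8 bp
  210→221: 11 bp
  221→223: 2 bp
  223→233: 10 bp
  233→234: 1 bp
  234→1 (wrap): 243-234+1 = 10 bp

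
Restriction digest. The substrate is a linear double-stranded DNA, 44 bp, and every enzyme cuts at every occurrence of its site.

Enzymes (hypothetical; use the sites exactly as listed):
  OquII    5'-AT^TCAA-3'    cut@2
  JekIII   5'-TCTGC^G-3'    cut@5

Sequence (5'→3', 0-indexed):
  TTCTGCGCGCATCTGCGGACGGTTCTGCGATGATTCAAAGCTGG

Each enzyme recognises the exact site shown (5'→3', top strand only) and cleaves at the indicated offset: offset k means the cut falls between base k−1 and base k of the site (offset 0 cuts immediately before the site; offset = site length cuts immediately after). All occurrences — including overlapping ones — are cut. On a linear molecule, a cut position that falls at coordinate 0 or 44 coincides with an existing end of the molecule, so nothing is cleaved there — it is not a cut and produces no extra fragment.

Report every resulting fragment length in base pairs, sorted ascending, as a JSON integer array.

[6,6,10,10,12]

Site scan:
  OquII (ATTCAA, off=2): starts [32] → cuts [34]
  JekIII (TCTGCG, off=5): starts [1, 11, 23] → cuts [6, 16, 28]

All cut coordinates (distinct, sorted): [6, 16, 28, 34]

Fragment lengths:
  [0,6): 6 bp
  [6,16): 10 bp
  [16,28): 12 bp
  [28,34): 6 bp
  [34,44): 10 bp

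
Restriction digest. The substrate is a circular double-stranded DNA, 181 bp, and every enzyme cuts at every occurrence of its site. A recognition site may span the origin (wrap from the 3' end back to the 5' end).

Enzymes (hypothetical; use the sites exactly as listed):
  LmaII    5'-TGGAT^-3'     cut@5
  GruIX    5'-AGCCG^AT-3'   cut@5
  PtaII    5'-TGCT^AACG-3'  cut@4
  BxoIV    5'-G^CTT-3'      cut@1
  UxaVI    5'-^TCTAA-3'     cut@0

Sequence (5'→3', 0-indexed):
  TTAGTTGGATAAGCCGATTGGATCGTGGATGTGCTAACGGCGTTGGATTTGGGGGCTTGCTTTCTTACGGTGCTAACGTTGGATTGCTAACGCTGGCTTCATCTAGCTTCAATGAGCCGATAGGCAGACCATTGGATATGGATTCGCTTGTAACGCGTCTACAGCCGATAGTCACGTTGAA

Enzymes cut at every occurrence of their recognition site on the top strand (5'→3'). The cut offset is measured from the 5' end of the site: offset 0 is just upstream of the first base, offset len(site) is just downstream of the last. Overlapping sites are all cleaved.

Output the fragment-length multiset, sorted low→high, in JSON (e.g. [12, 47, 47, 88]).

Per-enzyme occurrences:
  LmaII (TGGAT, off=5): starts [5, 18, 25, 43, 79, 132, 138] → cuts [10, 23, 30, 48, 84, 137, 143]
  GruIX (AGCCGAT, off=5): starts [11, 114, 162] → cuts [16, 119, 167]
  PtaII (TGCTAACG, off=4): starts [31, 70, 84] → cuts [35, 74, 88]
  BxoIV (GCTT, off=1): starts [54, 58, 95, 105, 145] → cuts [55, 59, 96, 106, 146]
  UxaVI (TCTAA, off=0): no sites

Pooled cuts: [10, 16, 23, 30, 35, 48, 55, 59, 74, 84, 88, 96, 106, 119, 137, 143, 146, 167]

Fragments:
  10→16: 6 bp
  16→23: 7 bp
  23→30: 7 bp
  30→35: 5 bp
  35→48: 13 bp
  48→55: 7 bp
  55→59: 4 bp
  59→74: 15 bp
  74→84: 10 bp
  84→88: 4 bp
  88→96: 8 bp
  96→106: 10 bp
  106→119: 13 bp
  119→137: 18 bp
  137→143: 6 bp
  143→146: 3 bp
  146→167: 21 bp
  167→10 (wrap): 181-167+10 = 24 bp

[3,4,4,5,6,6,7,7,7,8,10,10,13,13,15,18,21,24]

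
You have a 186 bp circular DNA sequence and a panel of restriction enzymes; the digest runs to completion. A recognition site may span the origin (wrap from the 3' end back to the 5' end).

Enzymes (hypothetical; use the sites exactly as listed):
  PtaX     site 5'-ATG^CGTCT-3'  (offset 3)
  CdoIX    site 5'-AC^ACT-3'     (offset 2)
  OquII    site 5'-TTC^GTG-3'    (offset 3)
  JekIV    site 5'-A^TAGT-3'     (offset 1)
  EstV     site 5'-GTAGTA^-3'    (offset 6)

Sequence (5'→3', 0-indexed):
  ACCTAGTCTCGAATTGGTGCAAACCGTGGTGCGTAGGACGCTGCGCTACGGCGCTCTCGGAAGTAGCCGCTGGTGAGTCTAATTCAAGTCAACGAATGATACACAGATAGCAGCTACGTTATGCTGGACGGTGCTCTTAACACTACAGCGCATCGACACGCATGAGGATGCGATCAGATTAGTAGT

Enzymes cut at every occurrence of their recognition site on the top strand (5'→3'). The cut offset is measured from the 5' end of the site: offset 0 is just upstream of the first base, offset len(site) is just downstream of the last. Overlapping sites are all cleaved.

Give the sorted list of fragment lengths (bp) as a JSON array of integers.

[46,140]

Scan for sites:
  PtaX (ATGCGTCT, off=3): no sites
  CdoIX ACACT/2: at [139] ⇒ [141]
  OquII (TTCGTG, off=3): no sites
  JekIV (ATAGT, off=1): no sites
  EstV GTAGTA/6: at [181] ⇒ [1]

Pooled cuts: [1, 141]

Fragments:
  1→141: 140 bp
  141→1 (wrap): 186-141+1 = 46 bp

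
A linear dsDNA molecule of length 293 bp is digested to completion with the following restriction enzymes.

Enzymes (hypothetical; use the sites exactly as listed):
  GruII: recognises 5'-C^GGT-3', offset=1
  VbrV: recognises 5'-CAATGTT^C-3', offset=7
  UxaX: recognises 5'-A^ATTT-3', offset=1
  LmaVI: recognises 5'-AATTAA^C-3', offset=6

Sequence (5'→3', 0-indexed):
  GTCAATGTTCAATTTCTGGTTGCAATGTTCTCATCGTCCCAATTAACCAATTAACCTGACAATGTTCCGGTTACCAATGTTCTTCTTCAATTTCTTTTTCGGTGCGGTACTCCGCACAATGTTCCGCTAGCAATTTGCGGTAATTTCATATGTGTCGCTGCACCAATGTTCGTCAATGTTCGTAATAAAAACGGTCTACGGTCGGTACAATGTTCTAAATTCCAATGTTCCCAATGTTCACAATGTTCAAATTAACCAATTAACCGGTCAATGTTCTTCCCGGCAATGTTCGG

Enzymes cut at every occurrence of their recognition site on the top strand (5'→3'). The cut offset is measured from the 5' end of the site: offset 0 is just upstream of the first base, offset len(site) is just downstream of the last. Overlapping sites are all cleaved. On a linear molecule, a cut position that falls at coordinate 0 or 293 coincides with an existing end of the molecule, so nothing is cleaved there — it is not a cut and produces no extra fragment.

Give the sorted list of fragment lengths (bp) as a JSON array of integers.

Per-enzyme occurrences:
  GruII (CGGT, off=1): starts [67, 99, 104, 137, 191, 198, 202, 264] → cuts [68, 100, 105, 138, 192, 199, 203, 265]
  VbrV (CAATGTTC, off=7): starts [2, 22, 59, 74, 116, 163, 173, 207, 222, 231, 240, 268, 283] → cuts [9, 29, 66, 81, 123, 170, 180, 214, 229, 238, 247, 275, 290]
  UxaX (AATTT, off=1): starts [10, 88, 131, 141] → cuts [11, 89, 132, 142]
  LmaVI (AATTAAC, off=6): starts [40, 48, 249, 257] → cuts [46, 54, 255, 263]

All cut coordinates (distinct, sorted): [9, 11, 29, 46, 54, 66, 68, 81, 89, 100, 105, 123, 132, 138, 142, 170, 180, 192, 199, 203, 214, 229, 238, 247, 255, 263, 265, 275, 290]

Fragment lengths:
  [0,9): 9 bp
  [9,11): 2 bp
  [11,29): 18 bp
  [29,46): 17 bp
  [46,54): 8 bp
  [54,66): 12 bp
  [66,68): 2 bp
  [68,81): 13 bp
  [81,89): 8 bp
  [89,100): 11 bp
  [100,105): 5 bp
  [105,123): 18 bp
  [123,132): 9 bp
  [132,138): 6 bp
  [138,142): 4 bp
  [142,170): 28 bp
  [170,180): 10 bp
  [180,192): 12 bp
  [192,199): 7 bp
  [199,203): 4 bp
  [203,214): 11 bp
  [214,229): 15 bp
  [229,238): 9 bp
  [238,247): 9 bp
  [247,255): 8 bp
  [255,263): 8 bp
  [263,265): 2 bp
  [265,275): 10 bp
  [275,290): 15 bp
  [290,293): 3 bp

[2,2,2,3,4,4,5,6,7,8,8,8,8,9,9,9,9,10,10,11,11,12,12,13,15,15,17,18,18,28]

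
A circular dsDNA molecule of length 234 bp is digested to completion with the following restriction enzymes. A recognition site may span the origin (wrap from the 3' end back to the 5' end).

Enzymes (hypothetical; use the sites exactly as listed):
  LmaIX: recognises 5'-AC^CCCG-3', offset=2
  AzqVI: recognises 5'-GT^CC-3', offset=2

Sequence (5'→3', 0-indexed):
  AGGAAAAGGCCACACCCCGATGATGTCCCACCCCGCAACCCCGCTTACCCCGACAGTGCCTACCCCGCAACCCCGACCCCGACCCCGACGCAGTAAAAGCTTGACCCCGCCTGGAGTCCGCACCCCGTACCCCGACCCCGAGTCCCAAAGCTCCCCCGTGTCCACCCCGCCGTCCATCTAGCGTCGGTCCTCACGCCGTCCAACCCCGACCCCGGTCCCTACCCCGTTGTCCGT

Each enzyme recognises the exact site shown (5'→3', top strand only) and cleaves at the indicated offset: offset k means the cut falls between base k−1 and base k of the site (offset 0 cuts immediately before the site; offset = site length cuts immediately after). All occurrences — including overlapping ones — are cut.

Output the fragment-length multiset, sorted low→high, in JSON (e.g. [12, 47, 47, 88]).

[4,5,5,6,6,6,6,6,6,6,7,7,8,8,8,8,9,11,11,12,15,15,18,19,22]

Scan for sites:
  LmaIX (ACCCCG, off=2): starts [13, 29, 37, 46, 61, 69, 75, 81, 103, 121, 128, 134, 163, 202, 208, 220] → cuts [15, 31, 39, 48, 63, 71, 77, 83, 105, 123, 130, 136, 165, 204, 210, 222]
  AzqVI (GTCC, off=2): starts [24, 115, 141, 159, 171, 186, 197, 214, 228] → cuts [26, 117, 143, 161, 173, 188, 199, 216, 230]

Pooled cuts: [15, 26, 31, 39, 48, 63, 71, 77, 83, 105, 117, 123, 130, 136, 143, 161, 165, 173, 188, 199, 204, 210, 216, 222, 230]

Fragment lengths:
  15→26: 11 bp
  26→31: 5 bp
  31→39: 8 bp
  39→48: 9 bp
  48→63: 15 bp
  63→71: 8 bp
  71→77: 6 bp
  77→83: 6 bp
  83→105: 22 bp
  105→117: 12 bp
  117→123: 6 bp
  123→130: 7 bp
  130→136: 6 bp
  136→143: 7 bp
  143→161: 18 bp
  161→165: 4 bp
  165→173: 8 bp
  173→188: 15 bp
  188→199: 11 bp
  199→204: 5 bp
  204→210: 6 bp
  210→216: 6 bp
  216→222: 6 bp
  222→230: 8 bp
  230→15 (wrap): 234-230+15 = 19 bp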